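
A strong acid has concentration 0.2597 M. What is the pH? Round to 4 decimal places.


A strong acid dissociates completely, so [H+] equals the given concentration.
pH = -log10([H+]) = -log10(0.2597)
pH = 0.58552805, rounded to 4 dp:

0.5855


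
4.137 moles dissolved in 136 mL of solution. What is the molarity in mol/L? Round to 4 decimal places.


Convert volume to liters: V_L = V_mL / 1000.
V_L = 136 / 1000 = 0.136 L
M = n / V_L = 4.137 / 0.136
M = 30.41911765 mol/L, rounded to 4 dp:

30.4191 mol/L


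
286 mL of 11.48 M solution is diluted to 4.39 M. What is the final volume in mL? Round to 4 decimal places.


Dilution: M1*V1 = M2*V2, solve for V2.
V2 = M1*V1 / M2
V2 = 11.48 * 286 / 4.39
V2 = 3283.28 / 4.39
V2 = 747.89977221 mL, rounded to 4 dp:

747.8998 mL


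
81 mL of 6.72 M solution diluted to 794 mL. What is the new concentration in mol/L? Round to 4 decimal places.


Dilution: M1*V1 = M2*V2, solve for M2.
M2 = M1*V1 / V2
M2 = 6.72 * 81 / 794
M2 = 544.32 / 794
M2 = 0.68554156 mol/L, rounded to 4 dp:

0.6855 mol/L


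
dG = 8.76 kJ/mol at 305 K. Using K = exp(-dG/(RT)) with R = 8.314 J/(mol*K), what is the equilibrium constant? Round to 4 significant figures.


dG is in kJ/mol; multiply by 1000 to match R in J/(mol*K).
RT = 8.314 * 305 = 2535.77 J/mol
exponent = -dG*1000 / (RT) = -(8.76*1000) / 2535.77 = -3.45457198
K = exp(-3.45457198)
K = 0.031600827, rounded to 4 significant figures:

0.03160


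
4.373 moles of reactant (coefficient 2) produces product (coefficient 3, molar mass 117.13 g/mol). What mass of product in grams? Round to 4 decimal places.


Use the coefficient ratio to convert reactant moles to product moles, then multiply by the product's molar mass.
moles_P = moles_R * (coeff_P / coeff_R) = 4.373 * (3/2) = 6.5595
mass_P = moles_P * M_P = 6.5595 * 117.13
mass_P = 768.314235 g, rounded to 4 dp:

768.3142 g


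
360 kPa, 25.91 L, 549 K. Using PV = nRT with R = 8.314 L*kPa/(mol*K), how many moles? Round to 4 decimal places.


PV = nRT, solve for n = PV / (RT).
PV = 360 * 25.91 = 9327.6
RT = 8.314 * 549 = 4564.386
n = 9327.6 / 4564.386
n = 2.04356073 mol, rounded to 4 dp:

2.0436 mol


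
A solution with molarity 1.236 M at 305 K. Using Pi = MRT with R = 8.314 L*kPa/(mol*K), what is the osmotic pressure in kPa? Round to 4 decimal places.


Osmotic pressure (van't Hoff): Pi = M*R*T.
RT = 8.314 * 305 = 2535.77
Pi = 1.236 * 2535.77
Pi = 3134.21172 kPa, rounded to 4 dp:

3134.2117 kPa


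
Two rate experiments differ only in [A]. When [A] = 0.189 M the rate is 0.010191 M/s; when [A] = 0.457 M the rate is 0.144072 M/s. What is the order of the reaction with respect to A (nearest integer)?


Rate is proportional to [A]^n, so rate2/rate1 = ([A]2/[A]1)^n. Take logs to solve for n.
rate2/rate1 = 0.144072 / 0.010191 = 14.1372
[A]2/[A]1 = 0.457 / 0.189 = 2.418
n = ln(14.1372) / ln(2.418) = 3.0
Nearest integer order:

3


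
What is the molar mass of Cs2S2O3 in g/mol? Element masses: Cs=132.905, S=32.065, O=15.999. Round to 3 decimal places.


M = sum(count * atomic_mass) over atoms.
M = 2*132.905 + 2*32.065 + 3*15.999
M = 265.81 + 64.13 + 47.997
M = 377.937 g/mol, rounded to 3 dp:

377.937 g/mol


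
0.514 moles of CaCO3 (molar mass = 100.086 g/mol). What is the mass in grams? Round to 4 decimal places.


mass = n * M
mass = 0.514 * 100.086
mass = 51.444204 g, rounded to 4 dp:

51.4442 g


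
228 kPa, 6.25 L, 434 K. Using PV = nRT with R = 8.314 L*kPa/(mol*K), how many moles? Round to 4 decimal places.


PV = nRT, solve for n = PV / (RT).
PV = 228 * 6.25 = 1425.0
RT = 8.314 * 434 = 3608.276
n = 1425.0 / 3608.276
n = 0.39492544 mol, rounded to 4 dp:

0.3949 mol


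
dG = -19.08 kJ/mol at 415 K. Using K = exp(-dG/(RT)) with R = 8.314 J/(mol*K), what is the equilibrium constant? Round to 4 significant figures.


dG is in kJ/mol; multiply by 1000 to match R in J/(mol*K).
RT = 8.314 * 415 = 3450.31 J/mol
exponent = -dG*1000 / (RT) = -(-19.08*1000) / 3450.31 = 5.52993789
K = exp(5.52993789)
K = 252.12825, rounded to 4 significant figures:

252.1


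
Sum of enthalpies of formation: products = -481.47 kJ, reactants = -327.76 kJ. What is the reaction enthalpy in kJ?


dH_rxn = sum(dH_f products) - sum(dH_f reactants)
dH_rxn = -481.47 - (-327.76)
dH_rxn = -153.71 kJ:

-153.71 kJ


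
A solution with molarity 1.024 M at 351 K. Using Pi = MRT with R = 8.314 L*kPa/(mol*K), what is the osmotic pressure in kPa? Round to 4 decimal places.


Osmotic pressure (van't Hoff): Pi = M*R*T.
RT = 8.314 * 351 = 2918.214
Pi = 1.024 * 2918.214
Pi = 2988.251136 kPa, rounded to 4 dp:

2988.2511 kPa


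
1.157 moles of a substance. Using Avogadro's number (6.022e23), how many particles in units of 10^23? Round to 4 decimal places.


N = n * NA, then divide by 1e23 for the requested units.
N / 1e23 = n * 6.022
N / 1e23 = 1.157 * 6.022
N / 1e23 = 6.967454, rounded to 4 dp:

6.9675


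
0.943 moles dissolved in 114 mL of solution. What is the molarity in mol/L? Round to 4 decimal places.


Convert volume to liters: V_L = V_mL / 1000.
V_L = 114 / 1000 = 0.114 L
M = n / V_L = 0.943 / 0.114
M = 8.27192982 mol/L, rounded to 4 dp:

8.2719 mol/L


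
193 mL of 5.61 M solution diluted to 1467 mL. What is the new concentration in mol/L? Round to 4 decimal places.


Dilution: M1*V1 = M2*V2, solve for M2.
M2 = M1*V1 / V2
M2 = 5.61 * 193 / 1467
M2 = 1082.73 / 1467
M2 = 0.73805726 mol/L, rounded to 4 dp:

0.7381 mol/L


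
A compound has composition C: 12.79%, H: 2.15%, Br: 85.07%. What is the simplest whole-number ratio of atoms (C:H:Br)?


Assume 100 g of compound, divide each mass% by atomic mass to get moles, then normalize by the smallest to get a raw atom ratio.
Moles per 100 g: C: 12.79/12.011 = 1.0649, H: 2.15/1.008 = 2.1329, Br: 85.07/79.904 = 1.0647
Raw ratio (divide by min = 1.0647): C: 1.0, H: 2.003, Br: 1.0
Multiply by 1 to clear fractions: C: 1.0 ~= 1, H: 2.003 ~= 2, Br: 1.0 ~= 1
Reduce by GCD to get the simplest whole-number ratio:

1:2:1


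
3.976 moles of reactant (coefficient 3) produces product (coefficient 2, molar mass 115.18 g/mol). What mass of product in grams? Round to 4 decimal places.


Use the coefficient ratio to convert reactant moles to product moles, then multiply by the product's molar mass.
moles_P = moles_R * (coeff_P / coeff_R) = 3.976 * (2/3) = 2.650667
mass_P = moles_P * M_P = 2.650667 * 115.18
mass_P = 305.30382506 g, rounded to 4 dp:

305.3038 g


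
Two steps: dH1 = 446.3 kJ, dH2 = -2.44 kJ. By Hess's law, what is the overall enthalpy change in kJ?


Hess's law: enthalpy is a state function, so add the step enthalpies.
dH_total = dH1 + dH2 = 446.3 + (-2.44)
dH_total = 443.86 kJ:

443.86 kJ


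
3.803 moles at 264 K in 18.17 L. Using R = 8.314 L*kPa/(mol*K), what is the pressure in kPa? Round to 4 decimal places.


PV = nRT, solve for P = nRT / V.
nRT = 3.803 * 8.314 * 264 = 8347.1895
P = 8347.1895 / 18.17
P = 459.39402862 kPa, rounded to 4 dp:

459.3940 kPa


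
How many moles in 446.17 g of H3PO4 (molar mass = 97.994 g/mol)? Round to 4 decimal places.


n = mass / M
n = 446.17 / 97.994
n = 4.55303386 mol, rounded to 4 dp:

4.5530 mol


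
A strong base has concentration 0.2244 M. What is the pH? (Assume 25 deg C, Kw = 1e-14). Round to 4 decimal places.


A strong base dissociates completely, so [OH-] equals the given concentration.
pOH = -log10([OH-]) = -log10(0.2244) = 0.648977
pH = 14 - pOH = 14 - 0.648977
pH = 13.351023, rounded to 4 dp:

13.3510


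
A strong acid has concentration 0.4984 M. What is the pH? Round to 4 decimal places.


A strong acid dissociates completely, so [H+] equals the given concentration.
pH = -log10([H+]) = -log10(0.4984)
pH = 0.30242197, rounded to 4 dp:

0.3024


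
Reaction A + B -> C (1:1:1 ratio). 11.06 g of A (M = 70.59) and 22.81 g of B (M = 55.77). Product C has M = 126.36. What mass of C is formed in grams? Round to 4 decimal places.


Find moles of each reactant; the smaller value is the limiting reagent in a 1:1:1 reaction, so moles_C equals moles of the limiter.
n_A = mass_A / M_A = 11.06 / 70.59 = 0.156679 mol
n_B = mass_B / M_B = 22.81 / 55.77 = 0.409001 mol
Limiting reagent: A (smaller), n_limiting = 0.156679 mol
mass_C = n_limiting * M_C = 0.156679 * 126.36
mass_C = 19.79795844 g, rounded to 4 dp:

19.7980 g


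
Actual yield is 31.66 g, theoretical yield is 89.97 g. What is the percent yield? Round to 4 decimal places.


% yield = 100 * actual / theoretical
% yield = 100 * 31.66 / 89.97
% yield = 35.18950761 %, rounded to 4 dp:

35.1895 %


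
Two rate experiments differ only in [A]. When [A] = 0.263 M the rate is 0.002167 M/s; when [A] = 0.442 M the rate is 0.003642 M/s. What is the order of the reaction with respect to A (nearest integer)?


Rate is proportional to [A]^n, so rate2/rate1 = ([A]2/[A]1)^n. Take logs to solve for n.
rate2/rate1 = 0.003642 / 0.002167 = 1.6807
[A]2/[A]1 = 0.442 / 0.263 = 1.6806
n = ln(1.6807) / ln(1.6806) = 1.0
Nearest integer order:

1


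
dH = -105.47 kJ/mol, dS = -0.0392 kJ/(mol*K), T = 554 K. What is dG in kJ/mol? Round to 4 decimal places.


Gibbs: dG = dH - T*dS (consistent units, dS already in kJ/(mol*K)).
T*dS = 554 * -0.0392 = -21.7168
dG = -105.47 - (-21.7168)
dG = -83.7532 kJ/mol, rounded to 4 dp:

-83.7532 kJ/mol


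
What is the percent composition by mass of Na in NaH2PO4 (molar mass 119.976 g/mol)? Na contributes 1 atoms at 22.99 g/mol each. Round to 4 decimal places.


pct = 100 * (n_elem * M_elem) / M_total
mass_contribution = 1 * 22.99 = 22.99 g/mol
pct = 100 * 22.99 / 119.976
pct = 19.16216577 %, rounded to 4 dp:

19.1622 %


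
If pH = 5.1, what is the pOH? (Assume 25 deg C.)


At 25 deg C, pH + pOH = 14.
pOH = 14 - pH = 14 - 5.1
pOH = 8.9:

8.90


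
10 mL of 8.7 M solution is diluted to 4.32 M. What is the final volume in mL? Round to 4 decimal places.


Dilution: M1*V1 = M2*V2, solve for V2.
V2 = M1*V1 / M2
V2 = 8.7 * 10 / 4.32
V2 = 87.0 / 4.32
V2 = 20.13888889 mL, rounded to 4 dp:

20.1389 mL


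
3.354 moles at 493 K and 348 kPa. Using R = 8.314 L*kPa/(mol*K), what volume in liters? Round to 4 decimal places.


PV = nRT, solve for V = nRT / P.
nRT = 3.354 * 8.314 * 493 = 13747.3819
V = 13747.3819 / 348
V = 39.50397098 L, rounded to 4 dp:

39.5040 L


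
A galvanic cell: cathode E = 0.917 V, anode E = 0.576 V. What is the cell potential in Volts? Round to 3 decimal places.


Standard cell potential: E_cell = E_cathode - E_anode.
E_cell = 0.917 - (0.576)
E_cell = 0.341 V, rounded to 3 dp:

0.341 V


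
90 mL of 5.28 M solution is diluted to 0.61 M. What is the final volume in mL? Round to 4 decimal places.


Dilution: M1*V1 = M2*V2, solve for V2.
V2 = M1*V1 / M2
V2 = 5.28 * 90 / 0.61
V2 = 475.2 / 0.61
V2 = 779.01639344 mL, rounded to 4 dp:

779.0164 mL


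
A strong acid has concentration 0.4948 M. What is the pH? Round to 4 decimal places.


A strong acid dissociates completely, so [H+] equals the given concentration.
pH = -log10([H+]) = -log10(0.4948)
pH = 0.30557031, rounded to 4 dp:

0.3056


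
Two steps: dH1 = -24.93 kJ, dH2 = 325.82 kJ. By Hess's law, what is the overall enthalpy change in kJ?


Hess's law: enthalpy is a state function, so add the step enthalpies.
dH_total = dH1 + dH2 = -24.93 + (325.82)
dH_total = 300.89 kJ:

300.89 kJ


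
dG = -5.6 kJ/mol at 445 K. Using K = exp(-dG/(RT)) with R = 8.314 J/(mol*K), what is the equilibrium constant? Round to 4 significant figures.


dG is in kJ/mol; multiply by 1000 to match R in J/(mol*K).
RT = 8.314 * 445 = 3699.73 J/mol
exponent = -dG*1000 / (RT) = -(-5.6*1000) / 3699.73 = 1.51362397
K = exp(1.51362397)
K = 4.5431653, rounded to 4 significant figures:

4.543


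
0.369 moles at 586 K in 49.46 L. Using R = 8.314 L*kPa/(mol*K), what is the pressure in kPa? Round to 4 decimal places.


PV = nRT, solve for P = nRT / V.
nRT = 0.369 * 8.314 * 586 = 1797.7695
P = 1797.7695 / 49.46
P = 36.34794784 kPa, rounded to 4 dp:

36.3479 kPa


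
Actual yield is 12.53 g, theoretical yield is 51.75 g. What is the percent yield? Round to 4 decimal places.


% yield = 100 * actual / theoretical
% yield = 100 * 12.53 / 51.75
% yield = 24.21256039 %, rounded to 4 dp:

24.2126 %


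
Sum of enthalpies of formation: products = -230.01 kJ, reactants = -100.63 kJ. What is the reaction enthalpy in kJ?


dH_rxn = sum(dH_f products) - sum(dH_f reactants)
dH_rxn = -230.01 - (-100.63)
dH_rxn = -129.38 kJ:

-129.38 kJ


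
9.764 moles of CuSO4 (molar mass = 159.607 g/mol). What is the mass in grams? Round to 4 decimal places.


mass = n * M
mass = 9.764 * 159.607
mass = 1558.402748 g, rounded to 4 dp:

1558.4027 g


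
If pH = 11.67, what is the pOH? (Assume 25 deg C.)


At 25 deg C, pH + pOH = 14.
pOH = 14 - pH = 14 - 11.67
pOH = 2.33:

2.33


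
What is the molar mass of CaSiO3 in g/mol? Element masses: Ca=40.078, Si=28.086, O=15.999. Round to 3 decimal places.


M = sum(count * atomic_mass) over atoms.
M = 1*40.078 + 1*28.086 + 3*15.999
M = 40.078 + 28.086 + 47.997
M = 116.161 g/mol, rounded to 3 dp:

116.161 g/mol


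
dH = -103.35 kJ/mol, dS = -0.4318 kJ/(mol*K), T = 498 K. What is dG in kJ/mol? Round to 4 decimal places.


Gibbs: dG = dH - T*dS (consistent units, dS already in kJ/(mol*K)).
T*dS = 498 * -0.4318 = -215.0364
dG = -103.35 - (-215.0364)
dG = 111.6864 kJ/mol, rounded to 4 dp:

111.6864 kJ/mol


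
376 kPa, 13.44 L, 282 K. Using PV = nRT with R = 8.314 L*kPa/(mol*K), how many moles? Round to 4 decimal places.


PV = nRT, solve for n = PV / (RT).
PV = 376 * 13.44 = 5053.44
RT = 8.314 * 282 = 2344.548
n = 5053.44 / 2344.548
n = 2.15540053 mol, rounded to 4 dp:

2.1554 mol


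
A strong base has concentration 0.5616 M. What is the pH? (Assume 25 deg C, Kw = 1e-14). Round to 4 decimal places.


A strong base dissociates completely, so [OH-] equals the given concentration.
pOH = -log10([OH-]) = -log10(0.5616) = 0.250573
pH = 14 - pOH = 14 - 0.250573
pH = 13.749427, rounded to 4 dp:

13.7494


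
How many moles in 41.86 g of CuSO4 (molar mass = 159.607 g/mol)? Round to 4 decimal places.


n = mass / M
n = 41.86 / 159.607
n = 0.2622692 mol, rounded to 4 dp:

0.2623 mol


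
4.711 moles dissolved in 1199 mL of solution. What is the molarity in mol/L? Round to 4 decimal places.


Convert volume to liters: V_L = V_mL / 1000.
V_L = 1199 / 1000 = 1.199 L
M = n / V_L = 4.711 / 1.199
M = 3.92910759 mol/L, rounded to 4 dp:

3.9291 mol/L


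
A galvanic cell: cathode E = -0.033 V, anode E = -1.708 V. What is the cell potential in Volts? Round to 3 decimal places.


Standard cell potential: E_cell = E_cathode - E_anode.
E_cell = -0.033 - (-1.708)
E_cell = 1.675 V, rounded to 3 dp:

1.675 V


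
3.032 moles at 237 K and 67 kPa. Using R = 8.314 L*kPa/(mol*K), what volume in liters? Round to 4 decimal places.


PV = nRT, solve for V = nRT / P.
nRT = 3.032 * 8.314 * 237 = 5974.3074
V = 5974.3074 / 67
V = 89.16876716 L, rounded to 4 dp:

89.1688 L


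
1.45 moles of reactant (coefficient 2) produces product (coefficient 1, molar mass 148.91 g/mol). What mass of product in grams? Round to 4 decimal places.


Use the coefficient ratio to convert reactant moles to product moles, then multiply by the product's molar mass.
moles_P = moles_R * (coeff_P / coeff_R) = 1.45 * (1/2) = 0.725
mass_P = moles_P * M_P = 0.725 * 148.91
mass_P = 107.95975 g, rounded to 4 dp:

107.9598 g


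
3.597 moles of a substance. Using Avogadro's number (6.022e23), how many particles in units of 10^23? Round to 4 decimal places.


N = n * NA, then divide by 1e23 for the requested units.
N / 1e23 = n * 6.022
N / 1e23 = 3.597 * 6.022
N / 1e23 = 21.661134, rounded to 4 dp:

21.6611


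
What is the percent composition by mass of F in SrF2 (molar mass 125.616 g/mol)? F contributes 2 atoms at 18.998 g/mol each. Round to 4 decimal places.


pct = 100 * (n_elem * M_elem) / M_total
mass_contribution = 2 * 18.998 = 37.996 g/mol
pct = 100 * 37.996 / 125.616
pct = 30.24773914 %, rounded to 4 dp:

30.2477 %


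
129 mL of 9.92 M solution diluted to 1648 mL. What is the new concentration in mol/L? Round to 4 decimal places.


Dilution: M1*V1 = M2*V2, solve for M2.
M2 = M1*V1 / V2
M2 = 9.92 * 129 / 1648
M2 = 1279.68 / 1648
M2 = 0.77650485 mol/L, rounded to 4 dp:

0.7765 mol/L


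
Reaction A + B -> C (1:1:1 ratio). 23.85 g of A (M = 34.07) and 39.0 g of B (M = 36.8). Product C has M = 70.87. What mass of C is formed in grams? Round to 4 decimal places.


Find moles of each reactant; the smaller value is the limiting reagent in a 1:1:1 reaction, so moles_C equals moles of the limiter.
n_A = mass_A / M_A = 23.85 / 34.07 = 0.700029 mol
n_B = mass_B / M_B = 39.0 / 36.8 = 1.059783 mol
Limiting reagent: A (smaller), n_limiting = 0.700029 mol
mass_C = n_limiting * M_C = 0.700029 * 70.87
mass_C = 49.61105523 g, rounded to 4 dp:

49.6111 g


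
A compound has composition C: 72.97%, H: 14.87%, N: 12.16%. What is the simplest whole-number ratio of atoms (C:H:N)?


Assume 100 g of compound, divide each mass% by atomic mass to get moles, then normalize by the smallest to get a raw atom ratio.
Moles per 100 g: C: 72.97/12.011 = 6.0753, H: 14.87/1.008 = 14.752, N: 12.16/14.007 = 0.8681
Raw ratio (divide by min = 0.8681): C: 6.998, H: 16.993, N: 1.0
Multiply by 1 to clear fractions: C: 6.998 ~= 7, H: 16.993 ~= 17, N: 1.0 ~= 1
Reduce by GCD to get the simplest whole-number ratio:

7:17:1


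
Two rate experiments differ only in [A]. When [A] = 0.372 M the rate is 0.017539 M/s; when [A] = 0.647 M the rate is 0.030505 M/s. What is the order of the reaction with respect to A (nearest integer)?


Rate is proportional to [A]^n, so rate2/rate1 = ([A]2/[A]1)^n. Take logs to solve for n.
rate2/rate1 = 0.030505 / 0.017539 = 1.7393
[A]2/[A]1 = 0.647 / 0.372 = 1.7392
n = ln(1.7393) / ln(1.7392) = 1.0
Nearest integer order:

1


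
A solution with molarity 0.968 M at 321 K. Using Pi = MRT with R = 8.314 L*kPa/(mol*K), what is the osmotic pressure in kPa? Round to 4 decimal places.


Osmotic pressure (van't Hoff): Pi = M*R*T.
RT = 8.314 * 321 = 2668.794
Pi = 0.968 * 2668.794
Pi = 2583.392592 kPa, rounded to 4 dp:

2583.3926 kPa


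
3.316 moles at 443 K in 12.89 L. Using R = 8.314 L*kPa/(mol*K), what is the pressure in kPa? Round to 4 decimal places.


PV = nRT, solve for P = nRT / V.
nRT = 3.316 * 8.314 * 443 = 12213.1662
P = 12213.1662 / 12.89
P = 947.49155935 kPa, rounded to 4 dp:

947.4916 kPa


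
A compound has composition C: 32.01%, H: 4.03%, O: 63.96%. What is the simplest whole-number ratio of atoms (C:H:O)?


Assume 100 g of compound, divide each mass% by atomic mass to get moles, then normalize by the smallest to get a raw atom ratio.
Moles per 100 g: C: 32.01/12.011 = 2.6651, H: 4.03/1.008 = 3.998, O: 63.96/15.999 = 3.9977
Raw ratio (divide by min = 2.6651): C: 1.0, H: 1.5, O: 1.5
Multiply by 2 to clear fractions: C: 2.0 ~= 2, H: 3.0 ~= 3, O: 3.0 ~= 3
Reduce by GCD to get the simplest whole-number ratio:

2:3:3


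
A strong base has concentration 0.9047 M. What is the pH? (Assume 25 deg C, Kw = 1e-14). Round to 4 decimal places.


A strong base dissociates completely, so [OH-] equals the given concentration.
pOH = -log10([OH-]) = -log10(0.9047) = 0.043495
pH = 14 - pOH = 14 - 0.043495
pH = 13.956505, rounded to 4 dp:

13.9565


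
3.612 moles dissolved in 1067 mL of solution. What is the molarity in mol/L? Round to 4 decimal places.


Convert volume to liters: V_L = V_mL / 1000.
V_L = 1067 / 1000 = 1.067 L
M = n / V_L = 3.612 / 1.067
M = 3.38519213 mol/L, rounded to 4 dp:

3.3852 mol/L


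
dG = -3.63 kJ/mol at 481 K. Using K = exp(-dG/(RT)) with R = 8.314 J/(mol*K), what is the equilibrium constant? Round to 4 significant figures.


dG is in kJ/mol; multiply by 1000 to match R in J/(mol*K).
RT = 8.314 * 481 = 3999.034 J/mol
exponent = -dG*1000 / (RT) = -(-3.63*1000) / 3999.034 = 0.90771921
K = exp(0.90771921)
K = 2.4786628, rounded to 4 significant figures:

2.479


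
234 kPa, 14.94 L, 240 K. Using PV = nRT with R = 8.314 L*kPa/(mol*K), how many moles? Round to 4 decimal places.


PV = nRT, solve for n = PV / (RT).
PV = 234 * 14.94 = 3495.96
RT = 8.314 * 240 = 1995.36
n = 3495.96 / 1995.36
n = 1.75204474 mol, rounded to 4 dp:

1.7520 mol


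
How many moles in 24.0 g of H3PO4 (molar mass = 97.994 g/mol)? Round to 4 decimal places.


n = mass / M
n = 24.0 / 97.994
n = 0.24491295 mol, rounded to 4 dp:

0.2449 mol


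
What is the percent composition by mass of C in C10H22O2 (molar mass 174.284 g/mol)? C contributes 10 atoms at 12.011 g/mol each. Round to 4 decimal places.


pct = 100 * (n_elem * M_elem) / M_total
mass_contribution = 10 * 12.011 = 120.11 g/mol
pct = 100 * 120.11 / 174.284
pct = 68.91625164 %, rounded to 4 dp:

68.9163 %


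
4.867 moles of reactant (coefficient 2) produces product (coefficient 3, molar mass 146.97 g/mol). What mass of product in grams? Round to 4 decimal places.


Use the coefficient ratio to convert reactant moles to product moles, then multiply by the product's molar mass.
moles_P = moles_R * (coeff_P / coeff_R) = 4.867 * (3/2) = 7.3005
mass_P = moles_P * M_P = 7.3005 * 146.97
mass_P = 1072.954485 g, rounded to 4 dp:

1072.9545 g


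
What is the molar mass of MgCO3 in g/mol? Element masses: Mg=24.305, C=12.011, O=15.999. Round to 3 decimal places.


M = sum(count * atomic_mass) over atoms.
M = 1*24.305 + 1*12.011 + 3*15.999
M = 24.305 + 12.011 + 47.997
M = 84.313 g/mol, rounded to 3 dp:

84.313 g/mol


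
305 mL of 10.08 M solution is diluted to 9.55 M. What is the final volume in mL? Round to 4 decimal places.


Dilution: M1*V1 = M2*V2, solve for V2.
V2 = M1*V1 / M2
V2 = 10.08 * 305 / 9.55
V2 = 3074.4 / 9.55
V2 = 321.92670157 mL, rounded to 4 dp:

321.9267 mL


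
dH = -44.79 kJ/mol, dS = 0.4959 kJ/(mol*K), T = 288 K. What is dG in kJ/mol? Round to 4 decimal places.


Gibbs: dG = dH - T*dS (consistent units, dS already in kJ/(mol*K)).
T*dS = 288 * 0.4959 = 142.8192
dG = -44.79 - (142.8192)
dG = -187.6092 kJ/mol, rounded to 4 dp:

-187.6092 kJ/mol


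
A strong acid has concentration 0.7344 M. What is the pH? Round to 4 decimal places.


A strong acid dissociates completely, so [H+] equals the given concentration.
pH = -log10([H+]) = -log10(0.7344)
pH = 0.13406733, rounded to 4 dp:

0.1341


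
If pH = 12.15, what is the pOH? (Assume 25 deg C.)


At 25 deg C, pH + pOH = 14.
pOH = 14 - pH = 14 - 12.15
pOH = 1.85:

1.85


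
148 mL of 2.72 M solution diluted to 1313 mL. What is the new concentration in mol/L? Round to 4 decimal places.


Dilution: M1*V1 = M2*V2, solve for M2.
M2 = M1*V1 / V2
M2 = 2.72 * 148 / 1313
M2 = 402.56 / 1313
M2 = 0.30659558 mol/L, rounded to 4 dp:

0.3066 mol/L


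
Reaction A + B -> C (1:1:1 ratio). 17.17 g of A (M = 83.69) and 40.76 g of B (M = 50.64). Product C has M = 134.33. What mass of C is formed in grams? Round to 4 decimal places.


Find moles of each reactant; the smaller value is the limiting reagent in a 1:1:1 reaction, so moles_C equals moles of the limiter.
n_A = mass_A / M_A = 17.17 / 83.69 = 0.205162 mol
n_B = mass_B / M_B = 40.76 / 50.64 = 0.804897 mol
Limiting reagent: A (smaller), n_limiting = 0.205162 mol
mass_C = n_limiting * M_C = 0.205162 * 134.33
mass_C = 27.55941146 g, rounded to 4 dp:

27.5594 g


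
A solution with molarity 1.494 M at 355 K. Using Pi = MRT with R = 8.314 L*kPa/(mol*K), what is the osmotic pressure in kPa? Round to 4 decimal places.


Osmotic pressure (van't Hoff): Pi = M*R*T.
RT = 8.314 * 355 = 2951.47
Pi = 1.494 * 2951.47
Pi = 4409.49618 kPa, rounded to 4 dp:

4409.4962 kPa


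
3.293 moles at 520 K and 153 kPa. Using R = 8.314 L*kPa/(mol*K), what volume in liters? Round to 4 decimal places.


PV = nRT, solve for V = nRT / P.
nRT = 3.293 * 8.314 * 520 = 14236.561
V = 14236.561 / 153
V = 93.0494183 L, rounded to 4 dp:

93.0494 L


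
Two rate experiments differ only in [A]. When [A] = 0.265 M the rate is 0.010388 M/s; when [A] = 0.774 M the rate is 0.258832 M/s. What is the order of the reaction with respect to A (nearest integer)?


Rate is proportional to [A]^n, so rate2/rate1 = ([A]2/[A]1)^n. Take logs to solve for n.
rate2/rate1 = 0.258832 / 0.010388 = 24.9164
[A]2/[A]1 = 0.774 / 0.265 = 2.9208
n = ln(24.9164) / ln(2.9208) = 3.0
Nearest integer order:

3


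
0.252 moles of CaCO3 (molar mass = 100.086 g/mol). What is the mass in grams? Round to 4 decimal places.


mass = n * M
mass = 0.252 * 100.086
mass = 25.221672 g, rounded to 4 dp:

25.2217 g


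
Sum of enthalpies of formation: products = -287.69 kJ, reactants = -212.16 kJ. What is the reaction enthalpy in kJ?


dH_rxn = sum(dH_f products) - sum(dH_f reactants)
dH_rxn = -287.69 - (-212.16)
dH_rxn = -75.53 kJ:

-75.53 kJ


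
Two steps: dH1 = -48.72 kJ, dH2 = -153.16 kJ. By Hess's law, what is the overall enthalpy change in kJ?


Hess's law: enthalpy is a state function, so add the step enthalpies.
dH_total = dH1 + dH2 = -48.72 + (-153.16)
dH_total = -201.88 kJ:

-201.88 kJ


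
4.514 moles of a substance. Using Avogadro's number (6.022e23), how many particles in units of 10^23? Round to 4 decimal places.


N = n * NA, then divide by 1e23 for the requested units.
N / 1e23 = n * 6.022
N / 1e23 = 4.514 * 6.022
N / 1e23 = 27.183308, rounded to 4 dp:

27.1833


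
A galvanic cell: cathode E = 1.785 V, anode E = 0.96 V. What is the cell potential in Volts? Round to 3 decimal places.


Standard cell potential: E_cell = E_cathode - E_anode.
E_cell = 1.785 - (0.96)
E_cell = 0.825 V, rounded to 3 dp:

0.825 V


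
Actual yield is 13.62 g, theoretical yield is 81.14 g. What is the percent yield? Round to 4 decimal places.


% yield = 100 * actual / theoretical
% yield = 100 * 13.62 / 81.14
% yield = 16.78580232 %, rounded to 4 dp:

16.7858 %


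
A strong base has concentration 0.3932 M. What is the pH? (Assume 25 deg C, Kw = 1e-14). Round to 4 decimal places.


A strong base dissociates completely, so [OH-] equals the given concentration.
pOH = -log10([OH-]) = -log10(0.3932) = 0.405386
pH = 14 - pOH = 14 - 0.405386
pH = 13.594614, rounded to 4 dp:

13.5946


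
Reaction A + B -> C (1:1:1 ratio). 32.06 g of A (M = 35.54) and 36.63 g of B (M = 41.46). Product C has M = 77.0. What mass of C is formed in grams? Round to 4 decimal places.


Find moles of each reactant; the smaller value is the limiting reagent in a 1:1:1 reaction, so moles_C equals moles of the limiter.
n_A = mass_A / M_A = 32.06 / 35.54 = 0.902082 mol
n_B = mass_B / M_B = 36.63 / 41.46 = 0.883502 mol
Limiting reagent: B (smaller), n_limiting = 0.883502 mol
mass_C = n_limiting * M_C = 0.883502 * 77.0
mass_C = 68.029654 g, rounded to 4 dp:

68.0297 g


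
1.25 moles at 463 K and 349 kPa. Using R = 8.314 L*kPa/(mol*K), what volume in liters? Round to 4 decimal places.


PV = nRT, solve for V = nRT / P.
nRT = 1.25 * 8.314 * 463 = 4811.7275
V = 4811.7275 / 349
V = 13.78718481 L, rounded to 4 dp:

13.7872 L


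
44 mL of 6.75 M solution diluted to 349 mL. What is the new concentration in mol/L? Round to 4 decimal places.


Dilution: M1*V1 = M2*V2, solve for M2.
M2 = M1*V1 / V2
M2 = 6.75 * 44 / 349
M2 = 297.0 / 349
M2 = 0.85100287 mol/L, rounded to 4 dp:

0.8510 mol/L


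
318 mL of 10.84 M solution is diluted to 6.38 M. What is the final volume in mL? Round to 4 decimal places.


Dilution: M1*V1 = M2*V2, solve for V2.
V2 = M1*V1 / M2
V2 = 10.84 * 318 / 6.38
V2 = 3447.12 / 6.38
V2 = 540.30094044 mL, rounded to 4 dp:

540.3009 mL


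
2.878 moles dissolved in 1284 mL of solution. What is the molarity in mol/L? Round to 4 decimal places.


Convert volume to liters: V_L = V_mL / 1000.
V_L = 1284 / 1000 = 1.284 L
M = n / V_L = 2.878 / 1.284
M = 2.24143302 mol/L, rounded to 4 dp:

2.2414 mol/L


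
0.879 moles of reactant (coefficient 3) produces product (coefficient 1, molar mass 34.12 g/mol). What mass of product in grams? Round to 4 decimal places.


Use the coefficient ratio to convert reactant moles to product moles, then multiply by the product's molar mass.
moles_P = moles_R * (coeff_P / coeff_R) = 0.879 * (1/3) = 0.293
mass_P = moles_P * M_P = 0.293 * 34.12
mass_P = 9.99716 g, rounded to 4 dp:

9.9972 g


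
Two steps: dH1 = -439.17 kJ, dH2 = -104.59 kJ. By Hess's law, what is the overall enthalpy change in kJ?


Hess's law: enthalpy is a state function, so add the step enthalpies.
dH_total = dH1 + dH2 = -439.17 + (-104.59)
dH_total = -543.76 kJ:

-543.76 kJ


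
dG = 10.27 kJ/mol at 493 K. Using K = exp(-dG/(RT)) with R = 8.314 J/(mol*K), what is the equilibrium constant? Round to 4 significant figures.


dG is in kJ/mol; multiply by 1000 to match R in J/(mol*K).
RT = 8.314 * 493 = 4098.802 J/mol
exponent = -dG*1000 / (RT) = -(10.27*1000) / 4098.802 = -2.50561018
K = exp(-2.50561018)
K = 0.081625776, rounded to 4 significant figures:

0.08163


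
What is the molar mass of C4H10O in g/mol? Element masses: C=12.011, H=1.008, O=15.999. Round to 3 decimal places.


M = sum(count * atomic_mass) over atoms.
M = 4*12.011 + 10*1.008 + 1*15.999
M = 48.044 + 10.08 + 15.999
M = 74.123 g/mol, rounded to 3 dp:

74.123 g/mol


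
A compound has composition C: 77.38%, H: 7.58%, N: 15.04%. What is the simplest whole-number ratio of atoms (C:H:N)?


Assume 100 g of compound, divide each mass% by atomic mass to get moles, then normalize by the smallest to get a raw atom ratio.
Moles per 100 g: C: 77.38/12.011 = 6.4424, H: 7.58/1.008 = 7.5198, N: 15.04/14.007 = 1.0737
Raw ratio (divide by min = 1.0737): C: 6.0, H: 7.003, N: 1.0
Multiply by 1 to clear fractions: C: 6.0 ~= 6, H: 7.003 ~= 7, N: 1.0 ~= 1
Reduce by GCD to get the simplest whole-number ratio:

6:7:1


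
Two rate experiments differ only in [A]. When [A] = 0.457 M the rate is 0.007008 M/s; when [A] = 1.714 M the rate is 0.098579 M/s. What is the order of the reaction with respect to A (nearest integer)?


Rate is proportional to [A]^n, so rate2/rate1 = ([A]2/[A]1)^n. Take logs to solve for n.
rate2/rate1 = 0.098579 / 0.007008 = 14.0666
[A]2/[A]1 = 1.714 / 0.457 = 3.7505
n = ln(14.0666) / ln(3.7505) = 2.0
Nearest integer order:

2


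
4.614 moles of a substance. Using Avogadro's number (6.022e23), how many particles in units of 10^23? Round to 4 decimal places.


N = n * NA, then divide by 1e23 for the requested units.
N / 1e23 = n * 6.022
N / 1e23 = 4.614 * 6.022
N / 1e23 = 27.785508, rounded to 4 dp:

27.7855


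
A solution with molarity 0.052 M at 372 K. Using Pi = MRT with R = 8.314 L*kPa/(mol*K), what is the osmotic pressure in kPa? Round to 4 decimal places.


Osmotic pressure (van't Hoff): Pi = M*R*T.
RT = 8.314 * 372 = 3092.808
Pi = 0.052 * 3092.808
Pi = 160.826016 kPa, rounded to 4 dp:

160.8260 kPa


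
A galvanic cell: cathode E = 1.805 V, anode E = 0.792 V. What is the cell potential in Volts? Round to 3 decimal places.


Standard cell potential: E_cell = E_cathode - E_anode.
E_cell = 1.805 - (0.792)
E_cell = 1.013 V, rounded to 3 dp:

1.013 V


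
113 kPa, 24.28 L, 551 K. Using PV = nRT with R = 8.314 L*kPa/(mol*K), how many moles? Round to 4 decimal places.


PV = nRT, solve for n = PV / (RT).
PV = 113 * 24.28 = 2743.64
RT = 8.314 * 551 = 4581.014
n = 2743.64 / 4581.014
n = 0.59891544 mol, rounded to 4 dp:

0.5989 mol


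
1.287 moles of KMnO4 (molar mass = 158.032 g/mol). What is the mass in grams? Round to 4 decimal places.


mass = n * M
mass = 1.287 * 158.032
mass = 203.387184 g, rounded to 4 dp:

203.3872 g


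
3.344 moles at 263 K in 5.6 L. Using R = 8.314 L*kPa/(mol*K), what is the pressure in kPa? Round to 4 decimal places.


PV = nRT, solve for P = nRT / V.
nRT = 3.344 * 8.314 * 263 = 7311.9302
P = 7311.9302 / 5.6
P = 1305.70182143 kPa, rounded to 4 dp:

1305.7018 kPa


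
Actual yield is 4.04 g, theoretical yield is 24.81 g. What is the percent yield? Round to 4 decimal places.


% yield = 100 * actual / theoretical
% yield = 100 * 4.04 / 24.81
% yield = 16.28375655 %, rounded to 4 dp:

16.2838 %


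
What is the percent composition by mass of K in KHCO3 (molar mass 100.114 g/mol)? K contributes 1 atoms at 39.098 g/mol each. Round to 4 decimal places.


pct = 100 * (n_elem * M_elem) / M_total
mass_contribution = 1 * 39.098 = 39.098 g/mol
pct = 100 * 39.098 / 100.114
pct = 39.05347903 %, rounded to 4 dp:

39.0535 %


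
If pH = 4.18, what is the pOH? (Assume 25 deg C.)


At 25 deg C, pH + pOH = 14.
pOH = 14 - pH = 14 - 4.18
pOH = 9.82:

9.82


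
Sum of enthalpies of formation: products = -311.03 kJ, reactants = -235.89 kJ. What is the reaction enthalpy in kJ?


dH_rxn = sum(dH_f products) - sum(dH_f reactants)
dH_rxn = -311.03 - (-235.89)
dH_rxn = -75.14 kJ:

-75.14 kJ


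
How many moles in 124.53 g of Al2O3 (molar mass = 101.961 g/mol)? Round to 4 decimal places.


n = mass / M
n = 124.53 / 101.961
n = 1.22134934 mol, rounded to 4 dp:

1.2213 mol


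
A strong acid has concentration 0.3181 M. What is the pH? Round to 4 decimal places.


A strong acid dissociates completely, so [H+] equals the given concentration.
pH = -log10([H+]) = -log10(0.3181)
pH = 0.49743633, rounded to 4 dp:

0.4974


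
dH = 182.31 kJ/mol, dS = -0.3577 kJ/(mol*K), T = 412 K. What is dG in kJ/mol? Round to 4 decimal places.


Gibbs: dG = dH - T*dS (consistent units, dS already in kJ/(mol*K)).
T*dS = 412 * -0.3577 = -147.3724
dG = 182.31 - (-147.3724)
dG = 329.6824 kJ/mol, rounded to 4 dp:

329.6824 kJ/mol


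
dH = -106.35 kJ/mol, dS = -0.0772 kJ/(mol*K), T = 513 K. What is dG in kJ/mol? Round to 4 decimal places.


Gibbs: dG = dH - T*dS (consistent units, dS already in kJ/(mol*K)).
T*dS = 513 * -0.0772 = -39.6036
dG = -106.35 - (-39.6036)
dG = -66.7464 kJ/mol, rounded to 4 dp:

-66.7464 kJ/mol


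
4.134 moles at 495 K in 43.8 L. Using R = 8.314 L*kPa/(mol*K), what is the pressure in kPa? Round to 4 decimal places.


PV = nRT, solve for P = nRT / V.
nRT = 4.134 * 8.314 * 495 = 17013.1876
P = 17013.1876 / 43.8
P = 388.42894064 kPa, rounded to 4 dp:

388.4289 kPa


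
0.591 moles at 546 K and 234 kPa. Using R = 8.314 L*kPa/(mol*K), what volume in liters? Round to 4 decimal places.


PV = nRT, solve for V = nRT / P.
nRT = 0.591 * 8.314 * 546 = 2682.8114
V = 2682.8114 / 234
V = 11.46500598 L, rounded to 4 dp:

11.4650 L


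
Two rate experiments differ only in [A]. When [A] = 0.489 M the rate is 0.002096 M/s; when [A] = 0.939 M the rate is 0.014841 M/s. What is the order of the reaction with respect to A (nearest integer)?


Rate is proportional to [A]^n, so rate2/rate1 = ([A]2/[A]1)^n. Take logs to solve for n.
rate2/rate1 = 0.014841 / 0.002096 = 7.0806
[A]2/[A]1 = 0.939 / 0.489 = 1.9202
n = ln(7.0806) / ln(1.9202) = 3.0
Nearest integer order:

3


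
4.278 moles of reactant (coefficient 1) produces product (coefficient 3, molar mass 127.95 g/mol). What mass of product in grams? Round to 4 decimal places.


Use the coefficient ratio to convert reactant moles to product moles, then multiply by the product's molar mass.
moles_P = moles_R * (coeff_P / coeff_R) = 4.278 * (3/1) = 12.834
mass_P = moles_P * M_P = 12.834 * 127.95
mass_P = 1642.1103 g, rounded to 4 dp:

1642.1103 g


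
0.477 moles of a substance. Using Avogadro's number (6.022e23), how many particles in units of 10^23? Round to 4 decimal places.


N = n * NA, then divide by 1e23 for the requested units.
N / 1e23 = n * 6.022
N / 1e23 = 0.477 * 6.022
N / 1e23 = 2.872494, rounded to 4 dp:

2.8725


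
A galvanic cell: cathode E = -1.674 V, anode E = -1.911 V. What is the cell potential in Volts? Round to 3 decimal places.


Standard cell potential: E_cell = E_cathode - E_anode.
E_cell = -1.674 - (-1.911)
E_cell = 0.237 V, rounded to 3 dp:

0.237 V


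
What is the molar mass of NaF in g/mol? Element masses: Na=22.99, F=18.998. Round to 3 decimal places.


M = sum(count * atomic_mass) over atoms.
M = 1*22.99 + 1*18.998
M = 22.99 + 18.998
M = 41.988 g/mol, rounded to 3 dp:

41.988 g/mol


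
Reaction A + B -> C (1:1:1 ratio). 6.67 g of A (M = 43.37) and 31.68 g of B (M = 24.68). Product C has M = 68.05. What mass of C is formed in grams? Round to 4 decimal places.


Find moles of each reactant; the smaller value is the limiting reagent in a 1:1:1 reaction, so moles_C equals moles of the limiter.
n_A = mass_A / M_A = 6.67 / 43.37 = 0.153793 mol
n_B = mass_B / M_B = 31.68 / 24.68 = 1.28363 mol
Limiting reagent: A (smaller), n_limiting = 0.153793 mol
mass_C = n_limiting * M_C = 0.153793 * 68.05
mass_C = 10.46561365 g, rounded to 4 dp:

10.4656 g


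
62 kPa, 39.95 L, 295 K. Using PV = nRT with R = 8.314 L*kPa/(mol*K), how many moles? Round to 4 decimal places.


PV = nRT, solve for n = PV / (RT).
PV = 62 * 39.95 = 2476.9
RT = 8.314 * 295 = 2452.63
n = 2476.9 / 2452.63
n = 1.0098955 mol, rounded to 4 dp:

1.0099 mol


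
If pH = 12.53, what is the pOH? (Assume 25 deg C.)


At 25 deg C, pH + pOH = 14.
pOH = 14 - pH = 14 - 12.53
pOH = 1.47:

1.47


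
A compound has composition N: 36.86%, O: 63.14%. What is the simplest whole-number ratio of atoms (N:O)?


Assume 100 g of compound, divide each mass% by atomic mass to get moles, then normalize by the smallest to get a raw atom ratio.
Moles per 100 g: N: 36.86/14.007 = 2.6315, O: 63.14/15.999 = 3.9465
Raw ratio (divide by min = 2.6315): N: 1.0, O: 1.5
Multiply by 2 to clear fractions: N: 2.0 ~= 2, O: 2.999 ~= 3
Reduce by GCD to get the simplest whole-number ratio:

2:3


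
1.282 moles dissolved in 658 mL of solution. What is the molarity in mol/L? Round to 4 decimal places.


Convert volume to liters: V_L = V_mL / 1000.
V_L = 658 / 1000 = 0.658 L
M = n / V_L = 1.282 / 0.658
M = 1.94832827 mol/L, rounded to 4 dp:

1.9483 mol/L


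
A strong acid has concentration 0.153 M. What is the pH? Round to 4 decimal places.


A strong acid dissociates completely, so [H+] equals the given concentration.
pH = -log10([H+]) = -log10(0.153)
pH = 0.81530857, rounded to 4 dp:

0.8153


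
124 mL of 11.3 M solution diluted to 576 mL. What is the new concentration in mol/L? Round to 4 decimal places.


Dilution: M1*V1 = M2*V2, solve for M2.
M2 = M1*V1 / V2
M2 = 11.3 * 124 / 576
M2 = 1401.2 / 576
M2 = 2.43263889 mol/L, rounded to 4 dp:

2.4326 mol/L


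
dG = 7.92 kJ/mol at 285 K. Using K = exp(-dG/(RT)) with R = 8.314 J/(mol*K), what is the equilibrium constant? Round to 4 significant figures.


dG is in kJ/mol; multiply by 1000 to match R in J/(mol*K).
RT = 8.314 * 285 = 2369.49 J/mol
exponent = -dG*1000 / (RT) = -(7.92*1000) / 2369.49 = -3.34249142
K = exp(-3.34249142)
K = 0.035348779, rounded to 4 significant figures:

0.03535


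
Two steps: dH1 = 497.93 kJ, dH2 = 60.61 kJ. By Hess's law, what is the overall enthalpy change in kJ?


Hess's law: enthalpy is a state function, so add the step enthalpies.
dH_total = dH1 + dH2 = 497.93 + (60.61)
dH_total = 558.54 kJ:

558.54 kJ


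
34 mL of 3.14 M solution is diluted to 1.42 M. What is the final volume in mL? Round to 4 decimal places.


Dilution: M1*V1 = M2*V2, solve for V2.
V2 = M1*V1 / M2
V2 = 3.14 * 34 / 1.42
V2 = 106.76 / 1.42
V2 = 75.18309859 mL, rounded to 4 dp:

75.1831 mL


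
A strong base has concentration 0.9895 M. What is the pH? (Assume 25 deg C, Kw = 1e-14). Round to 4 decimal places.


A strong base dissociates completely, so [OH-] equals the given concentration.
pOH = -log10([OH-]) = -log10(0.9895) = 0.004584
pH = 14 - pOH = 14 - 0.004584
pH = 13.995416, rounded to 4 dp:

13.9954


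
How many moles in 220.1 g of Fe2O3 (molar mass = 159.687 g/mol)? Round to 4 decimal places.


n = mass / M
n = 220.1 / 159.687
n = 1.37832134 mol, rounded to 4 dp:

1.3783 mol


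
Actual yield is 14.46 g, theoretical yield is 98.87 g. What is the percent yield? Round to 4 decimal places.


% yield = 100 * actual / theoretical
% yield = 100 * 14.46 / 98.87
% yield = 14.6252655 %, rounded to 4 dp:

14.6253 %
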